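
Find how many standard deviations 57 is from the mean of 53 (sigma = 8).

0.5

Step 1: Recall the z-score formula: z = (x - mu) / sigma
Step 2: Substitute values: z = (57 - 53) / 8
Step 3: z = 4 / 8 = 0.5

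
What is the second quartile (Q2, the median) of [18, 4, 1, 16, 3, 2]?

3.5

Step 1: Sort the data: [1, 2, 3, 4, 16, 18]
Step 2: n = 6
Step 3: Q2 is the median. Since n is even, it is the average of the values at positions 3 and 4:
  Q2 = (3 + 4) / 2 = 3.5
Step 4: Q2 = 3.5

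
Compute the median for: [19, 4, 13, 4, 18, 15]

14

Step 1: Sort the data in ascending order: [4, 4, 13, 15, 18, 19]
Step 2: The number of values is n = 6.
Step 3: Since n is even, the median is the average of positions 3 and 4:
  Median = (13 + 15) / 2 = 14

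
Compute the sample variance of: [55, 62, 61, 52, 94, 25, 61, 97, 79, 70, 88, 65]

404.9924

Step 1: Compute the mean: (55 + 62 + 61 + 52 + 94 + 25 + 61 + 97 + 79 + 70 + 88 + 65) / 12 = 67.4167
Step 2: Compute squared deviations from the mean:
  (55 - 67.4167)^2 = 154.1736
  (62 - 67.4167)^2 = 29.3403
  (61 - 67.4167)^2 = 41.1736
  (52 - 67.4167)^2 = 237.6736
  (94 - 67.4167)^2 = 706.6736
  (25 - 67.4167)^2 = 1799.1736
  (61 - 67.4167)^2 = 41.1736
  (97 - 67.4167)^2 = 875.1736
  (79 - 67.4167)^2 = 134.1736
  (70 - 67.4167)^2 = 6.6736
  (88 - 67.4167)^2 = 423.6736
  (65 - 67.4167)^2 = 5.8403
Step 3: Sum of squared deviations = 4454.9167
Step 4: Sample variance = 4454.9167 / 11 = 404.9924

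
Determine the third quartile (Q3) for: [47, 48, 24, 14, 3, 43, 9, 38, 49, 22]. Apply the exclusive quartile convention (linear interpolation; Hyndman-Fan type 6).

47.25

Step 1: Sort the data: [3, 9, 14, 22, 24, 38, 43, 47, 48, 49]
Step 2: n = 10
Step 3: Using the exclusive quartile method:
  Q1 = 12.75
  Q2 (median) = 31
  Q3 = 47.25
  IQR = Q3 - Q1 = 47.25 - 12.75 = 34.5
Step 4: Q3 = 47.25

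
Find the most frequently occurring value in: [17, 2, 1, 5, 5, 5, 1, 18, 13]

5

Step 1: Count the frequency of each value:
  1: appears 2 time(s)
  2: appears 1 time(s)
  5: appears 3 time(s)
  13: appears 1 time(s)
  17: appears 1 time(s)
  18: appears 1 time(s)
Step 2: The value 5 appears most frequently (3 times).
Step 3: Mode = 5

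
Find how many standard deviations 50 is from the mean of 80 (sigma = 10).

-3

Step 1: Recall the z-score formula: z = (x - mu) / sigma
Step 2: Substitute values: z = (50 - 80) / 10
Step 3: z = -30 / 10 = -3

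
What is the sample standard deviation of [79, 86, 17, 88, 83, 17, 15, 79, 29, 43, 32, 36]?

30.0343

Step 1: Compute the mean: 50.3333
Step 2: Sum of squared deviations from the mean: 9922.6667
Step 3: Sample variance = 9922.6667 / 11 = 902.0606
Step 4: Standard deviation = sqrt(902.0606) = 30.0343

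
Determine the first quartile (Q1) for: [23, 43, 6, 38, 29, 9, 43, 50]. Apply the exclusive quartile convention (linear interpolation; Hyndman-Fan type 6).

12.5

Step 1: Sort the data: [6, 9, 23, 29, 38, 43, 43, 50]
Step 2: n = 8
Step 3: Using the exclusive quartile method:
  Q1 = 12.5
  Q2 (median) = 33.5
  Q3 = 43
  IQR = Q3 - Q1 = 43 - 12.5 = 30.5
Step 4: Q1 = 12.5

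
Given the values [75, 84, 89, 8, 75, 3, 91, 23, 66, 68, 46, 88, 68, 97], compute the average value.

62.9286

Step 1: Sum all values: 75 + 84 + 89 + 8 + 75 + 3 + 91 + 23 + 66 + 68 + 46 + 88 + 68 + 97 = 881
Step 2: Count the number of values: n = 14
Step 3: Mean = sum / n = 881 / 14 = 62.9286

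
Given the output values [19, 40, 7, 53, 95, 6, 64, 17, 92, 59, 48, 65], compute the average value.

47.0833

Step 1: Sum all values: 19 + 40 + 7 + 53 + 95 + 6 + 64 + 17 + 92 + 59 + 48 + 65 = 565
Step 2: Count the number of values: n = 12
Step 3: Mean = sum / n = 565 / 12 = 47.0833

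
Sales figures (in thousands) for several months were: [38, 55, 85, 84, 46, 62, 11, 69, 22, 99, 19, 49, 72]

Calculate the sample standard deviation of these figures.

27.2898

Step 1: Compute the mean: 54.6923
Step 2: Sum of squared deviations from the mean: 8936.7692
Step 3: Sample variance = 8936.7692 / 12 = 744.7308
Step 4: Standard deviation = sqrt(744.7308) = 27.2898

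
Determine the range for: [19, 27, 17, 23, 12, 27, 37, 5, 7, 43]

38

Step 1: Identify the maximum value: max = 43
Step 2: Identify the minimum value: min = 5
Step 3: Range = max - min = 43 - 5 = 38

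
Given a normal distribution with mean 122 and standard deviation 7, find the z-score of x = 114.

-1.1429

Step 1: Recall the z-score formula: z = (x - mu) / sigma
Step 2: Substitute values: z = (114 - 122) / 7
Step 3: z = -8 / 7 = -1.1429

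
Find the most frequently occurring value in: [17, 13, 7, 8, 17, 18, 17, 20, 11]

17

Step 1: Count the frequency of each value:
  7: appears 1 time(s)
  8: appears 1 time(s)
  11: appears 1 time(s)
  13: appears 1 time(s)
  17: appears 3 time(s)
  18: appears 1 time(s)
  20: appears 1 time(s)
Step 2: The value 17 appears most frequently (3 times).
Step 3: Mode = 17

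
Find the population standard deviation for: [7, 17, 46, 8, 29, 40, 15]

14.3171

Step 1: Compute the mean: 23.1429
Step 2: Sum of squared deviations from the mean: 1434.8571
Step 3: Population variance = 1434.8571 / 7 = 204.9796
Step 4: Standard deviation = sqrt(204.9796) = 14.3171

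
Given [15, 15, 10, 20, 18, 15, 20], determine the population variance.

10.6939

Step 1: Compute the mean: (15 + 15 + 10 + 20 + 18 + 15 + 20) / 7 = 16.1429
Step 2: Compute squared deviations from the mean:
  (15 - 16.1429)^2 = 1.3061
  (15 - 16.1429)^2 = 1.3061
  (10 - 16.1429)^2 = 37.7347
  (20 - 16.1429)^2 = 14.8776
  (18 - 16.1429)^2 = 3.449
  (15 - 16.1429)^2 = 1.3061
  (20 - 16.1429)^2 = 14.8776
Step 3: Sum of squared deviations = 74.8571
Step 4: Population variance = 74.8571 / 7 = 10.6939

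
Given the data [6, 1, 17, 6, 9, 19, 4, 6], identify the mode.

6

Step 1: Count the frequency of each value:
  1: appears 1 time(s)
  4: appears 1 time(s)
  6: appears 3 time(s)
  9: appears 1 time(s)
  17: appears 1 time(s)
  19: appears 1 time(s)
Step 2: The value 6 appears most frequently (3 times).
Step 3: Mode = 6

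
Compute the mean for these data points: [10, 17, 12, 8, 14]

12.2

Step 1: Sum all values: 10 + 17 + 12 + 8 + 14 = 61
Step 2: Count the number of values: n = 5
Step 3: Mean = sum / n = 61 / 5 = 12.2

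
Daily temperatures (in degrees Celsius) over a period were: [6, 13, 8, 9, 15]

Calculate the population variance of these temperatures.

10.96

Step 1: Compute the mean: (6 + 13 + 8 + 9 + 15) / 5 = 10.2
Step 2: Compute squared deviations from the mean:
  (6 - 10.2)^2 = 17.64
  (13 - 10.2)^2 = 7.84
  (8 - 10.2)^2 = 4.84
  (9 - 10.2)^2 = 1.44
  (15 - 10.2)^2 = 23.04
Step 3: Sum of squared deviations = 54.8
Step 4: Population variance = 54.8 / 5 = 10.96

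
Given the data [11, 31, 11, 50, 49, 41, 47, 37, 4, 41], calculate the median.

39

Step 1: Sort the data in ascending order: [4, 11, 11, 31, 37, 41, 41, 47, 49, 50]
Step 2: The number of values is n = 10.
Step 3: Since n is even, the median is the average of positions 5 and 6:
  Median = (37 + 41) / 2 = 39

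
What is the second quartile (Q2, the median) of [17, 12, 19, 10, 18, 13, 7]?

13

Step 1: Sort the data: [7, 10, 12, 13, 17, 18, 19]
Step 2: n = 7
Step 3: Q2 is the median. Since n is odd, it is the middle value at position 4: 13
Step 4: Q2 = 13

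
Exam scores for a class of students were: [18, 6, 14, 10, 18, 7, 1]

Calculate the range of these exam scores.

17

Step 1: Identify the maximum value: max = 18
Step 2: Identify the minimum value: min = 1
Step 3: Range = max - min = 18 - 1 = 17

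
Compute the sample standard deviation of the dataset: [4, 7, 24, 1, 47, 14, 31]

16.6705

Step 1: Compute the mean: 18.2857
Step 2: Sum of squared deviations from the mean: 1667.4286
Step 3: Sample variance = 1667.4286 / 6 = 277.9048
Step 4: Standard deviation = sqrt(277.9048) = 16.6705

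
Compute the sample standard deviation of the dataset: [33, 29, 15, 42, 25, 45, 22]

10.746

Step 1: Compute the mean: 30.1429
Step 2: Sum of squared deviations from the mean: 692.8571
Step 3: Sample variance = 692.8571 / 6 = 115.4762
Step 4: Standard deviation = sqrt(115.4762) = 10.746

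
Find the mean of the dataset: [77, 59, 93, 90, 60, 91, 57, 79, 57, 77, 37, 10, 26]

62.5385

Step 1: Sum all values: 77 + 59 + 93 + 90 + 60 + 91 + 57 + 79 + 57 + 77 + 37 + 10 + 26 = 813
Step 2: Count the number of values: n = 13
Step 3: Mean = sum / n = 813 / 13 = 62.5385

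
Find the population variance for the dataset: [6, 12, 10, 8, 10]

4.16

Step 1: Compute the mean: (6 + 12 + 10 + 8 + 10) / 5 = 9.2
Step 2: Compute squared deviations from the mean:
  (6 - 9.2)^2 = 10.24
  (12 - 9.2)^2 = 7.84
  (10 - 9.2)^2 = 0.64
  (8 - 9.2)^2 = 1.44
  (10 - 9.2)^2 = 0.64
Step 3: Sum of squared deviations = 20.8
Step 4: Population variance = 20.8 / 5 = 4.16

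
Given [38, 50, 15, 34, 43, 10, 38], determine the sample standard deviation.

14.6726

Step 1: Compute the mean: 32.5714
Step 2: Sum of squared deviations from the mean: 1291.7143
Step 3: Sample variance = 1291.7143 / 6 = 215.2857
Step 4: Standard deviation = sqrt(215.2857) = 14.6726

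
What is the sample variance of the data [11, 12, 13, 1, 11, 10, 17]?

23.5714

Step 1: Compute the mean: (11 + 12 + 13 + 1 + 11 + 10 + 17) / 7 = 10.7143
Step 2: Compute squared deviations from the mean:
  (11 - 10.7143)^2 = 0.0816
  (12 - 10.7143)^2 = 1.6531
  (13 - 10.7143)^2 = 5.2245
  (1 - 10.7143)^2 = 94.3673
  (11 - 10.7143)^2 = 0.0816
  (10 - 10.7143)^2 = 0.5102
  (17 - 10.7143)^2 = 39.5102
Step 3: Sum of squared deviations = 141.4286
Step 4: Sample variance = 141.4286 / 6 = 23.5714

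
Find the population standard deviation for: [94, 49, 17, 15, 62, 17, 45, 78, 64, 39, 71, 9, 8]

27.7056

Step 1: Compute the mean: 43.6923
Step 2: Sum of squared deviations from the mean: 9978.7692
Step 3: Population variance = 9978.7692 / 13 = 767.5976
Step 4: Standard deviation = sqrt(767.5976) = 27.7056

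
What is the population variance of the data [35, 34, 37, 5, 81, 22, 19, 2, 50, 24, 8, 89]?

709.1389

Step 1: Compute the mean: (35 + 34 + 37 + 5 + 81 + 22 + 19 + 2 + 50 + 24 + 8 + 89) / 12 = 33.8333
Step 2: Compute squared deviations from the mean:
  (35 - 33.8333)^2 = 1.3611
  (34 - 33.8333)^2 = 0.0278
  (37 - 33.8333)^2 = 10.0278
  (5 - 33.8333)^2 = 831.3611
  (81 - 33.8333)^2 = 2224.6944
  (22 - 33.8333)^2 = 140.0278
  (19 - 33.8333)^2 = 220.0278
  (2 - 33.8333)^2 = 1013.3611
  (50 - 33.8333)^2 = 261.3611
  (24 - 33.8333)^2 = 96.6944
  (8 - 33.8333)^2 = 667.3611
  (89 - 33.8333)^2 = 3043.3611
Step 3: Sum of squared deviations = 8509.6667
Step 4: Population variance = 8509.6667 / 12 = 709.1389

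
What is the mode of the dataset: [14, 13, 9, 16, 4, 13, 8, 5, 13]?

13

Step 1: Count the frequency of each value:
  4: appears 1 time(s)
  5: appears 1 time(s)
  8: appears 1 time(s)
  9: appears 1 time(s)
  13: appears 3 time(s)
  14: appears 1 time(s)
  16: appears 1 time(s)
Step 2: The value 13 appears most frequently (3 times).
Step 3: Mode = 13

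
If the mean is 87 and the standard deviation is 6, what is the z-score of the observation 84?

-0.5

Step 1: Recall the z-score formula: z = (x - mu) / sigma
Step 2: Substitute values: z = (84 - 87) / 6
Step 3: z = -3 / 6 = -0.5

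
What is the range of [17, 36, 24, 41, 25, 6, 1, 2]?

40

Step 1: Identify the maximum value: max = 41
Step 2: Identify the minimum value: min = 1
Step 3: Range = max - min = 41 - 1 = 40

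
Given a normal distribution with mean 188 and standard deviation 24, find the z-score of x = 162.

-1.0833

Step 1: Recall the z-score formula: z = (x - mu) / sigma
Step 2: Substitute values: z = (162 - 188) / 24
Step 3: z = -26 / 24 = -1.0833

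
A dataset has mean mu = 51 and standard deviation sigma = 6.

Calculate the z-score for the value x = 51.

0

Step 1: Recall the z-score formula: z = (x - mu) / sigma
Step 2: Substitute values: z = (51 - 51) / 6
Step 3: z = 0 / 6 = 0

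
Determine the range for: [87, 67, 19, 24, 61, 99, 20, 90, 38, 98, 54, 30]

80

Step 1: Identify the maximum value: max = 99
Step 2: Identify the minimum value: min = 19
Step 3: Range = max - min = 99 - 19 = 80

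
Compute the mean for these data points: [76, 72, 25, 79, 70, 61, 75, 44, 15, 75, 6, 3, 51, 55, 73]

52

Step 1: Sum all values: 76 + 72 + 25 + 79 + 70 + 61 + 75 + 44 + 15 + 75 + 6 + 3 + 51 + 55 + 73 = 780
Step 2: Count the number of values: n = 15
Step 3: Mean = sum / n = 780 / 15 = 52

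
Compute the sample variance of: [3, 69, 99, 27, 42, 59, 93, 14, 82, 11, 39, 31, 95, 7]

1202.3791

Step 1: Compute the mean: (3 + 69 + 99 + 27 + 42 + 59 + 93 + 14 + 82 + 11 + 39 + 31 + 95 + 7) / 14 = 47.9286
Step 2: Compute squared deviations from the mean:
  (3 - 47.9286)^2 = 2018.5765
  (69 - 47.9286)^2 = 444.0051
  (99 - 47.9286)^2 = 2608.2908
  (27 - 47.9286)^2 = 438.0051
  (42 - 47.9286)^2 = 35.148
  (59 - 47.9286)^2 = 122.5765
  (93 - 47.9286)^2 = 2031.4337
  (14 - 47.9286)^2 = 1151.148
  (82 - 47.9286)^2 = 1160.8622
  (11 - 47.9286)^2 = 1363.7194
  (39 - 47.9286)^2 = 79.7194
  (31 - 47.9286)^2 = 286.5765
  (95 - 47.9286)^2 = 2215.7194
  (7 - 47.9286)^2 = 1675.148
Step 3: Sum of squared deviations = 15630.9286
Step 4: Sample variance = 15630.9286 / 13 = 1202.3791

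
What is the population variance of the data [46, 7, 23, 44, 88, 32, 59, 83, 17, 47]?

637.44

Step 1: Compute the mean: (46 + 7 + 23 + 44 + 88 + 32 + 59 + 83 + 17 + 47) / 10 = 44.6
Step 2: Compute squared deviations from the mean:
  (46 - 44.6)^2 = 1.96
  (7 - 44.6)^2 = 1413.76
  (23 - 44.6)^2 = 466.56
  (44 - 44.6)^2 = 0.36
  (88 - 44.6)^2 = 1883.56
  (32 - 44.6)^2 = 158.76
  (59 - 44.6)^2 = 207.36
  (83 - 44.6)^2 = 1474.56
  (17 - 44.6)^2 = 761.76
  (47 - 44.6)^2 = 5.76
Step 3: Sum of squared deviations = 6374.4
Step 4: Population variance = 6374.4 / 10 = 637.44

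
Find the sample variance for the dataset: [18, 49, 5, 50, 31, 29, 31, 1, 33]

290.5278

Step 1: Compute the mean: (18 + 49 + 5 + 50 + 31 + 29 + 31 + 1 + 33) / 9 = 27.4444
Step 2: Compute squared deviations from the mean:
  (18 - 27.4444)^2 = 89.1975
  (49 - 27.4444)^2 = 464.642
  (5 - 27.4444)^2 = 503.7531
  (50 - 27.4444)^2 = 508.7531
  (31 - 27.4444)^2 = 12.642
  (29 - 27.4444)^2 = 2.4198
  (31 - 27.4444)^2 = 12.642
  (1 - 27.4444)^2 = 699.3086
  (33 - 27.4444)^2 = 30.8642
Step 3: Sum of squared deviations = 2324.2222
Step 4: Sample variance = 2324.2222 / 8 = 290.5278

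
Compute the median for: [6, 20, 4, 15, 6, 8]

7

Step 1: Sort the data in ascending order: [4, 6, 6, 8, 15, 20]
Step 2: The number of values is n = 6.
Step 3: Since n is even, the median is the average of positions 3 and 4:
  Median = (6 + 8) / 2 = 7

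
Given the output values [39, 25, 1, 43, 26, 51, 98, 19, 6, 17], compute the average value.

32.5

Step 1: Sum all values: 39 + 25 + 1 + 43 + 26 + 51 + 98 + 19 + 6 + 17 = 325
Step 2: Count the number of values: n = 10
Step 3: Mean = sum / n = 325 / 10 = 32.5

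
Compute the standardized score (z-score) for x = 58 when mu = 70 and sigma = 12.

-1

Step 1: Recall the z-score formula: z = (x - mu) / sigma
Step 2: Substitute values: z = (58 - 70) / 12
Step 3: z = -12 / 12 = -1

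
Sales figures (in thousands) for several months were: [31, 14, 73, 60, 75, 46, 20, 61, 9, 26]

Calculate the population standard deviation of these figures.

23.4147

Step 1: Compute the mean: 41.5
Step 2: Sum of squared deviations from the mean: 5482.5
Step 3: Population variance = 5482.5 / 10 = 548.25
Step 4: Standard deviation = sqrt(548.25) = 23.4147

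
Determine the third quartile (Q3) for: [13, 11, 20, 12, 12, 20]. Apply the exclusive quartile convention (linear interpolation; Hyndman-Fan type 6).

20

Step 1: Sort the data: [11, 12, 12, 13, 20, 20]
Step 2: n = 6
Step 3: Using the exclusive quartile method:
  Q1 = 11.75
  Q2 (median) = 12.5
  Q3 = 20
  IQR = Q3 - Q1 = 20 - 11.75 = 8.25
Step 4: Q3 = 20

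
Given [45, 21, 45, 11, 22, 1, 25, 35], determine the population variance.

211.7344

Step 1: Compute the mean: (45 + 21 + 45 + 11 + 22 + 1 + 25 + 35) / 8 = 25.625
Step 2: Compute squared deviations from the mean:
  (45 - 25.625)^2 = 375.3906
  (21 - 25.625)^2 = 21.3906
  (45 - 25.625)^2 = 375.3906
  (11 - 25.625)^2 = 213.8906
  (22 - 25.625)^2 = 13.1406
  (1 - 25.625)^2 = 606.3906
  (25 - 25.625)^2 = 0.3906
  (35 - 25.625)^2 = 87.8906
Step 3: Sum of squared deviations = 1693.875
Step 4: Population variance = 1693.875 / 8 = 211.7344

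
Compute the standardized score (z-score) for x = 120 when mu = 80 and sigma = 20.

2

Step 1: Recall the z-score formula: z = (x - mu) / sigma
Step 2: Substitute values: z = (120 - 80) / 20
Step 3: z = 40 / 20 = 2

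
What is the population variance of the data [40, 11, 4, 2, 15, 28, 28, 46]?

233.1875

Step 1: Compute the mean: (40 + 11 + 4 + 2 + 15 + 28 + 28 + 46) / 8 = 21.75
Step 2: Compute squared deviations from the mean:
  (40 - 21.75)^2 = 333.0625
  (11 - 21.75)^2 = 115.5625
  (4 - 21.75)^2 = 315.0625
  (2 - 21.75)^2 = 390.0625
  (15 - 21.75)^2 = 45.5625
  (28 - 21.75)^2 = 39.0625
  (28 - 21.75)^2 = 39.0625
  (46 - 21.75)^2 = 588.0625
Step 3: Sum of squared deviations = 1865.5
Step 4: Population variance = 1865.5 / 8 = 233.1875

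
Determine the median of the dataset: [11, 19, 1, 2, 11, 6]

8.5

Step 1: Sort the data in ascending order: [1, 2, 6, 11, 11, 19]
Step 2: The number of values is n = 6.
Step 3: Since n is even, the median is the average of positions 3 and 4:
  Median = (6 + 11) / 2 = 8.5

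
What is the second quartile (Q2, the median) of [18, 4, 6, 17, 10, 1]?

8

Step 1: Sort the data: [1, 4, 6, 10, 17, 18]
Step 2: n = 6
Step 3: Q2 is the median. Since n is even, it is the average of the values at positions 3 and 4:
  Q2 = (6 + 10) / 2 = 8
Step 4: Q2 = 8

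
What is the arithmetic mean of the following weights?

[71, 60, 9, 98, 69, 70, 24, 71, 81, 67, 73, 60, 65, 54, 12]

58.9333

Step 1: Sum all values: 71 + 60 + 9 + 98 + 69 + 70 + 24 + 71 + 81 + 67 + 73 + 60 + 65 + 54 + 12 = 884
Step 2: Count the number of values: n = 15
Step 3: Mean = sum / n = 884 / 15 = 58.9333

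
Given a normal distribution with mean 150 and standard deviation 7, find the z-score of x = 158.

1.1429

Step 1: Recall the z-score formula: z = (x - mu) / sigma
Step 2: Substitute values: z = (158 - 150) / 7
Step 3: z = 8 / 7 = 1.1429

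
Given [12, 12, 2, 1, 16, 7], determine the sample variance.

36.2667

Step 1: Compute the mean: (12 + 12 + 2 + 1 + 16 + 7) / 6 = 8.3333
Step 2: Compute squared deviations from the mean:
  (12 - 8.3333)^2 = 13.4444
  (12 - 8.3333)^2 = 13.4444
  (2 - 8.3333)^2 = 40.1111
  (1 - 8.3333)^2 = 53.7778
  (16 - 8.3333)^2 = 58.7778
  (7 - 8.3333)^2 = 1.7778
Step 3: Sum of squared deviations = 181.3333
Step 4: Sample variance = 181.3333 / 5 = 36.2667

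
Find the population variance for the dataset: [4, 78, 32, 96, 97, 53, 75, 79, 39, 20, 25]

950.9587

Step 1: Compute the mean: (4 + 78 + 32 + 96 + 97 + 53 + 75 + 79 + 39 + 20 + 25) / 11 = 54.3636
Step 2: Compute squared deviations from the mean:
  (4 - 54.3636)^2 = 2536.4959
  (78 - 54.3636)^2 = 558.6777
  (32 - 54.3636)^2 = 500.1322
  (96 - 54.3636)^2 = 1733.5868
  (97 - 54.3636)^2 = 1817.8595
  (53 - 54.3636)^2 = 1.8595
  (75 - 54.3636)^2 = 425.8595
  (79 - 54.3636)^2 = 606.9504
  (39 - 54.3636)^2 = 236.0413
  (20 - 54.3636)^2 = 1180.8595
  (25 - 54.3636)^2 = 862.2231
Step 3: Sum of squared deviations = 10460.5455
Step 4: Population variance = 10460.5455 / 11 = 950.9587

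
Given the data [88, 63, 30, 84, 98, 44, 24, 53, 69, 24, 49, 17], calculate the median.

51

Step 1: Sort the data in ascending order: [17, 24, 24, 30, 44, 49, 53, 63, 69, 84, 88, 98]
Step 2: The number of values is n = 12.
Step 3: Since n is even, the median is the average of positions 6 and 7:
  Median = (49 + 53) / 2 = 51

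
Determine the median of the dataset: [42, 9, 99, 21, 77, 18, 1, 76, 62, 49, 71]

49

Step 1: Sort the data in ascending order: [1, 9, 18, 21, 42, 49, 62, 71, 76, 77, 99]
Step 2: The number of values is n = 11.
Step 3: Since n is odd, the median is the middle value at position 6: 49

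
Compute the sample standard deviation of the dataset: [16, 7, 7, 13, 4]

4.9295

Step 1: Compute the mean: 9.4
Step 2: Sum of squared deviations from the mean: 97.2
Step 3: Sample variance = 97.2 / 4 = 24.3
Step 4: Standard deviation = sqrt(24.3) = 4.9295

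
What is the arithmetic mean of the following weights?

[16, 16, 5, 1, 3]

8.2

Step 1: Sum all values: 16 + 16 + 5 + 1 + 3 = 41
Step 2: Count the number of values: n = 5
Step 3: Mean = sum / n = 41 / 5 = 8.2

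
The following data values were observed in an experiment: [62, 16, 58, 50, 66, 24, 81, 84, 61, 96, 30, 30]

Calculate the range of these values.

80

Step 1: Identify the maximum value: max = 96
Step 2: Identify the minimum value: min = 16
Step 3: Range = max - min = 96 - 16 = 80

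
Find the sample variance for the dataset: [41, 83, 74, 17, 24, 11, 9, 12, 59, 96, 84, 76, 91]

1150.9103

Step 1: Compute the mean: (41 + 83 + 74 + 17 + 24 + 11 + 9 + 12 + 59 + 96 + 84 + 76 + 91) / 13 = 52.0769
Step 2: Compute squared deviations from the mean:
  (41 - 52.0769)^2 = 122.6982
  (83 - 52.0769)^2 = 956.2367
  (74 - 52.0769)^2 = 480.6213
  (17 - 52.0769)^2 = 1230.3905
  (24 - 52.0769)^2 = 788.3136
  (11 - 52.0769)^2 = 1687.3136
  (9 - 52.0769)^2 = 1855.6213
  (12 - 52.0769)^2 = 1606.1598
  (59 - 52.0769)^2 = 47.929
  (96 - 52.0769)^2 = 1929.2367
  (84 - 52.0769)^2 = 1019.0828
  (76 - 52.0769)^2 = 572.3136
  (91 - 52.0769)^2 = 1515.0059
Step 3: Sum of squared deviations = 13810.9231
Step 4: Sample variance = 13810.9231 / 12 = 1150.9103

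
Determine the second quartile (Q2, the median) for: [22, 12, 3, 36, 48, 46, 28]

28

Step 1: Sort the data: [3, 12, 22, 28, 36, 46, 48]
Step 2: n = 7
Step 3: Q2 is the median. Since n is odd, it is the middle value at position 4: 28
Step 4: Q2 = 28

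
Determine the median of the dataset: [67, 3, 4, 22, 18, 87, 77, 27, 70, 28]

27.5

Step 1: Sort the data in ascending order: [3, 4, 18, 22, 27, 28, 67, 70, 77, 87]
Step 2: The number of values is n = 10.
Step 3: Since n is even, the median is the average of positions 5 and 6:
  Median = (27 + 28) / 2 = 27.5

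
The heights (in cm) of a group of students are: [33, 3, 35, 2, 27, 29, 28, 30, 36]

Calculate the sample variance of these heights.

168.9444

Step 1: Compute the mean: (33 + 3 + 35 + 2 + 27 + 29 + 28 + 30 + 36) / 9 = 24.7778
Step 2: Compute squared deviations from the mean:
  (33 - 24.7778)^2 = 67.6049
  (3 - 24.7778)^2 = 474.2716
  (35 - 24.7778)^2 = 104.4938
  (2 - 24.7778)^2 = 518.8272
  (27 - 24.7778)^2 = 4.9383
  (29 - 24.7778)^2 = 17.8272
  (28 - 24.7778)^2 = 10.3827
  (30 - 24.7778)^2 = 27.2716
  (36 - 24.7778)^2 = 125.9383
Step 3: Sum of squared deviations = 1351.5556
Step 4: Sample variance = 1351.5556 / 8 = 168.9444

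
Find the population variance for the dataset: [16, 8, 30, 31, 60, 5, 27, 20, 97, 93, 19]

942.6281

Step 1: Compute the mean: (16 + 8 + 30 + 31 + 60 + 5 + 27 + 20 + 97 + 93 + 19) / 11 = 36.9091
Step 2: Compute squared deviations from the mean:
  (16 - 36.9091)^2 = 437.1901
  (8 - 36.9091)^2 = 835.7355
  (30 - 36.9091)^2 = 47.7355
  (31 - 36.9091)^2 = 34.9174
  (60 - 36.9091)^2 = 533.1901
  (5 - 36.9091)^2 = 1018.1901
  (27 - 36.9091)^2 = 98.1901
  (20 - 36.9091)^2 = 285.9174
  (97 - 36.9091)^2 = 3610.9174
  (93 - 36.9091)^2 = 3146.1901
  (19 - 36.9091)^2 = 320.7355
Step 3: Sum of squared deviations = 10368.9091
Step 4: Population variance = 10368.9091 / 11 = 942.6281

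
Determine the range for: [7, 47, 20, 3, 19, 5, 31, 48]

45

Step 1: Identify the maximum value: max = 48
Step 2: Identify the minimum value: min = 3
Step 3: Range = max - min = 48 - 3 = 45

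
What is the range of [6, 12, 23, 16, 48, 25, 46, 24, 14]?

42

Step 1: Identify the maximum value: max = 48
Step 2: Identify the minimum value: min = 6
Step 3: Range = max - min = 48 - 6 = 42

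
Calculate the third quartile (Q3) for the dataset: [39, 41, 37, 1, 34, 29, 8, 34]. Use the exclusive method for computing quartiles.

38.5

Step 1: Sort the data: [1, 8, 29, 34, 34, 37, 39, 41]
Step 2: n = 8
Step 3: Using the exclusive quartile method:
  Q1 = 13.25
  Q2 (median) = 34
  Q3 = 38.5
  IQR = Q3 - Q1 = 38.5 - 13.25 = 25.25
Step 4: Q3 = 38.5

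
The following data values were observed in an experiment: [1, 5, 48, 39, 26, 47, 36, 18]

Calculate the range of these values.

47

Step 1: Identify the maximum value: max = 48
Step 2: Identify the minimum value: min = 1
Step 3: Range = max - min = 48 - 1 = 47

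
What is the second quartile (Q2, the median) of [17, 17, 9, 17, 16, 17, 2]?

17

Step 1: Sort the data: [2, 9, 16, 17, 17, 17, 17]
Step 2: n = 7
Step 3: Q2 is the median. Since n is odd, it is the middle value at position 4: 17
Step 4: Q2 = 17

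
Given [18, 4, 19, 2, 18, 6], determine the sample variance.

63.3667

Step 1: Compute the mean: (18 + 4 + 19 + 2 + 18 + 6) / 6 = 11.1667
Step 2: Compute squared deviations from the mean:
  (18 - 11.1667)^2 = 46.6944
  (4 - 11.1667)^2 = 51.3611
  (19 - 11.1667)^2 = 61.3611
  (2 - 11.1667)^2 = 84.0278
  (18 - 11.1667)^2 = 46.6944
  (6 - 11.1667)^2 = 26.6944
Step 3: Sum of squared deviations = 316.8333
Step 4: Sample variance = 316.8333 / 5 = 63.3667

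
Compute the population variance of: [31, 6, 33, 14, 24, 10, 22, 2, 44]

170.8889

Step 1: Compute the mean: (31 + 6 + 33 + 14 + 24 + 10 + 22 + 2 + 44) / 9 = 20.6667
Step 2: Compute squared deviations from the mean:
  (31 - 20.6667)^2 = 106.7778
  (6 - 20.6667)^2 = 215.1111
  (33 - 20.6667)^2 = 152.1111
  (14 - 20.6667)^2 = 44.4444
  (24 - 20.6667)^2 = 11.1111
  (10 - 20.6667)^2 = 113.7778
  (22 - 20.6667)^2 = 1.7778
  (2 - 20.6667)^2 = 348.4444
  (44 - 20.6667)^2 = 544.4444
Step 3: Sum of squared deviations = 1538
Step 4: Population variance = 1538 / 9 = 170.8889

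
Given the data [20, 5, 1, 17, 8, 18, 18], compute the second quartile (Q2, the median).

17

Step 1: Sort the data: [1, 5, 8, 17, 18, 18, 20]
Step 2: n = 7
Step 3: Q2 is the median. Since n is odd, it is the middle value at position 4: 17
Step 4: Q2 = 17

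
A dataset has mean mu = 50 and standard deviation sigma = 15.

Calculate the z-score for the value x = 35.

-1

Step 1: Recall the z-score formula: z = (x - mu) / sigma
Step 2: Substitute values: z = (35 - 50) / 15
Step 3: z = -15 / 15 = -1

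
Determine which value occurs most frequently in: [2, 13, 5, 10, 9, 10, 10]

10

Step 1: Count the frequency of each value:
  2: appears 1 time(s)
  5: appears 1 time(s)
  9: appears 1 time(s)
  10: appears 3 time(s)
  13: appears 1 time(s)
Step 2: The value 10 appears most frequently (3 times).
Step 3: Mode = 10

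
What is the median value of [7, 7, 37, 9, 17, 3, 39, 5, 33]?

9

Step 1: Sort the data in ascending order: [3, 5, 7, 7, 9, 17, 33, 37, 39]
Step 2: The number of values is n = 9.
Step 3: Since n is odd, the median is the middle value at position 5: 9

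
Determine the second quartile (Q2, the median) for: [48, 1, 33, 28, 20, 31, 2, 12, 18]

20

Step 1: Sort the data: [1, 2, 12, 18, 20, 28, 31, 33, 48]
Step 2: n = 9
Step 3: Q2 is the median. Since n is odd, it is the middle value at position 5: 20
Step 4: Q2 = 20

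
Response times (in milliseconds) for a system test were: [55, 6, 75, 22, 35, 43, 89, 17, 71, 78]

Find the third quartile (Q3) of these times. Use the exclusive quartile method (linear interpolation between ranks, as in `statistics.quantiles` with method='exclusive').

75.75

Step 1: Sort the data: [6, 17, 22, 35, 43, 55, 71, 75, 78, 89]
Step 2: n = 10
Step 3: Using the exclusive quartile method:
  Q1 = 20.75
  Q2 (median) = 49
  Q3 = 75.75
  IQR = Q3 - Q1 = 75.75 - 20.75 = 55
Step 4: Q3 = 75.75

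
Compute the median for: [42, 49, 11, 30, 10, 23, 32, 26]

28

Step 1: Sort the data in ascending order: [10, 11, 23, 26, 30, 32, 42, 49]
Step 2: The number of values is n = 8.
Step 3: Since n is even, the median is the average of positions 4 and 5:
  Median = (26 + 30) / 2 = 28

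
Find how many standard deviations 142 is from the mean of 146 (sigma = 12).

-0.3333

Step 1: Recall the z-score formula: z = (x - mu) / sigma
Step 2: Substitute values: z = (142 - 146) / 12
Step 3: z = -4 / 12 = -0.3333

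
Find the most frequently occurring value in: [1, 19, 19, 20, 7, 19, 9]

19

Step 1: Count the frequency of each value:
  1: appears 1 time(s)
  7: appears 1 time(s)
  9: appears 1 time(s)
  19: appears 3 time(s)
  20: appears 1 time(s)
Step 2: The value 19 appears most frequently (3 times).
Step 3: Mode = 19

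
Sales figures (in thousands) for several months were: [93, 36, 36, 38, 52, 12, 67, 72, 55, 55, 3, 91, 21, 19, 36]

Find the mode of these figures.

36

Step 1: Count the frequency of each value:
  3: appears 1 time(s)
  12: appears 1 time(s)
  19: appears 1 time(s)
  21: appears 1 time(s)
  36: appears 3 time(s)
  38: appears 1 time(s)
  52: appears 1 time(s)
  55: appears 2 time(s)
  67: appears 1 time(s)
  72: appears 1 time(s)
  91: appears 1 time(s)
  93: appears 1 time(s)
Step 2: The value 36 appears most frequently (3 times).
Step 3: Mode = 36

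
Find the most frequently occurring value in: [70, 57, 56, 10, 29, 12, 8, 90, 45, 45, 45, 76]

45

Step 1: Count the frequency of each value:
  8: appears 1 time(s)
  10: appears 1 time(s)
  12: appears 1 time(s)
  29: appears 1 time(s)
  45: appears 3 time(s)
  56: appears 1 time(s)
  57: appears 1 time(s)
  70: appears 1 time(s)
  76: appears 1 time(s)
  90: appears 1 time(s)
Step 2: The value 45 appears most frequently (3 times).
Step 3: Mode = 45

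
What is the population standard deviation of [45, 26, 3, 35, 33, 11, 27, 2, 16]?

14.0554

Step 1: Compute the mean: 22
Step 2: Sum of squared deviations from the mean: 1778
Step 3: Population variance = 1778 / 9 = 197.5556
Step 4: Standard deviation = sqrt(197.5556) = 14.0554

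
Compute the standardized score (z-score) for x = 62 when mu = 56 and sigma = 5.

1.2

Step 1: Recall the z-score formula: z = (x - mu) / sigma
Step 2: Substitute values: z = (62 - 56) / 5
Step 3: z = 6 / 5 = 1.2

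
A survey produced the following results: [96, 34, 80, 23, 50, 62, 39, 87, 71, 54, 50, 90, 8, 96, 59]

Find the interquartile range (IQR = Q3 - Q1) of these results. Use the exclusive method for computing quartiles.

48

Step 1: Sort the data: [8, 23, 34, 39, 50, 50, 54, 59, 62, 71, 80, 87, 90, 96, 96]
Step 2: n = 15
Step 3: Using the exclusive quartile method:
  Q1 = 39
  Q2 (median) = 59
  Q3 = 87
  IQR = Q3 - Q1 = 87 - 39 = 48
Step 4: IQR = 48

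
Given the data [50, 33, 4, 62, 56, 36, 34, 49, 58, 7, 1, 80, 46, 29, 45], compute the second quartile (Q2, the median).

45

Step 1: Sort the data: [1, 4, 7, 29, 33, 34, 36, 45, 46, 49, 50, 56, 58, 62, 80]
Step 2: n = 15
Step 3: Q2 is the median. Since n is odd, it is the middle value at position 8: 45
Step 4: Q2 = 45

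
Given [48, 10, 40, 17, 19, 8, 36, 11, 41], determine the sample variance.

242.2778

Step 1: Compute the mean: (48 + 10 + 40 + 17 + 19 + 8 + 36 + 11 + 41) / 9 = 25.5556
Step 2: Compute squared deviations from the mean:
  (48 - 25.5556)^2 = 503.7531
  (10 - 25.5556)^2 = 241.9753
  (40 - 25.5556)^2 = 208.642
  (17 - 25.5556)^2 = 73.1975
  (19 - 25.5556)^2 = 42.9753
  (8 - 25.5556)^2 = 308.1975
  (36 - 25.5556)^2 = 109.0864
  (11 - 25.5556)^2 = 211.8642
  (41 - 25.5556)^2 = 238.5309
Step 3: Sum of squared deviations = 1938.2222
Step 4: Sample variance = 1938.2222 / 8 = 242.2778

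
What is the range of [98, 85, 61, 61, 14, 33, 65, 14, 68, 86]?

84

Step 1: Identify the maximum value: max = 98
Step 2: Identify the minimum value: min = 14
Step 3: Range = max - min = 98 - 14 = 84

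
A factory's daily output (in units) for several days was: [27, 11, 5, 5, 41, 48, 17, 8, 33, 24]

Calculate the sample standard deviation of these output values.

15.3003

Step 1: Compute the mean: 21.9
Step 2: Sum of squared deviations from the mean: 2106.9
Step 3: Sample variance = 2106.9 / 9 = 234.1
Step 4: Standard deviation = sqrt(234.1) = 15.3003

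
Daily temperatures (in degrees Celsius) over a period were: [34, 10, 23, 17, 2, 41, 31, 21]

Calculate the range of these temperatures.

39

Step 1: Identify the maximum value: max = 41
Step 2: Identify the minimum value: min = 2
Step 3: Range = max - min = 41 - 2 = 39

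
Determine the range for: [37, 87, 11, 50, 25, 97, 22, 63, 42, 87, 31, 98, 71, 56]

87

Step 1: Identify the maximum value: max = 98
Step 2: Identify the minimum value: min = 11
Step 3: Range = max - min = 98 - 11 = 87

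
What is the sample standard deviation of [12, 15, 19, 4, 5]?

6.442

Step 1: Compute the mean: 11
Step 2: Sum of squared deviations from the mean: 166
Step 3: Sample variance = 166 / 4 = 41.5
Step 4: Standard deviation = sqrt(41.5) = 6.442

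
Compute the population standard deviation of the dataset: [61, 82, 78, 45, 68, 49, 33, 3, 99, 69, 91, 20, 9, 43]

28.8734

Step 1: Compute the mean: 53.5714
Step 2: Sum of squared deviations from the mean: 11671.4286
Step 3: Population variance = 11671.4286 / 14 = 833.6735
Step 4: Standard deviation = sqrt(833.6735) = 28.8734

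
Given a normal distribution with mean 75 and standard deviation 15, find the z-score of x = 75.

0

Step 1: Recall the z-score formula: z = (x - mu) / sigma
Step 2: Substitute values: z = (75 - 75) / 15
Step 3: z = 0 / 15 = 0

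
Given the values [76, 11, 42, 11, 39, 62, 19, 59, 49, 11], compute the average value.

37.9

Step 1: Sum all values: 76 + 11 + 42 + 11 + 39 + 62 + 19 + 59 + 49 + 11 = 379
Step 2: Count the number of values: n = 10
Step 3: Mean = sum / n = 379 / 10 = 37.9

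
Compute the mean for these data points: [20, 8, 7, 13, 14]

12.4

Step 1: Sum all values: 20 + 8 + 7 + 13 + 14 = 62
Step 2: Count the number of values: n = 5
Step 3: Mean = sum / n = 62 / 5 = 12.4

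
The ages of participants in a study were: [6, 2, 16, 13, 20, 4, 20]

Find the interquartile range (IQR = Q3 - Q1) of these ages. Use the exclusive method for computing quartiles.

16

Step 1: Sort the data: [2, 4, 6, 13, 16, 20, 20]
Step 2: n = 7
Step 3: Using the exclusive quartile method:
  Q1 = 4
  Q2 (median) = 13
  Q3 = 20
  IQR = Q3 - Q1 = 20 - 4 = 16
Step 4: IQR = 16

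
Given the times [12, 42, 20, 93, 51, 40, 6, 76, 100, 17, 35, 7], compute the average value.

41.5833

Step 1: Sum all values: 12 + 42 + 20 + 93 + 51 + 40 + 6 + 76 + 100 + 17 + 35 + 7 = 499
Step 2: Count the number of values: n = 12
Step 3: Mean = sum / n = 499 / 12 = 41.5833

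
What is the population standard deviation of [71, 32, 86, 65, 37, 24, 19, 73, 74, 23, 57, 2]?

26.0847

Step 1: Compute the mean: 46.9167
Step 2: Sum of squared deviations from the mean: 8164.9167
Step 3: Population variance = 8164.9167 / 12 = 680.4097
Step 4: Standard deviation = sqrt(680.4097) = 26.0847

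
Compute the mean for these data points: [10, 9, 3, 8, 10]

8

Step 1: Sum all values: 10 + 9 + 3 + 8 + 10 = 40
Step 2: Count the number of values: n = 5
Step 3: Mean = sum / n = 40 / 5 = 8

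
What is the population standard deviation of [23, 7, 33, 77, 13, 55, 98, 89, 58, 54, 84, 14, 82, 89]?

31.0293

Step 1: Compute the mean: 55.4286
Step 2: Sum of squared deviations from the mean: 13479.4286
Step 3: Population variance = 13479.4286 / 14 = 962.8163
Step 4: Standard deviation = sqrt(962.8163) = 31.0293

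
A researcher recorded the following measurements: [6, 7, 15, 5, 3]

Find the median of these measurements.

6

Step 1: Sort the data in ascending order: [3, 5, 6, 7, 15]
Step 2: The number of values is n = 5.
Step 3: Since n is odd, the median is the middle value at position 3: 6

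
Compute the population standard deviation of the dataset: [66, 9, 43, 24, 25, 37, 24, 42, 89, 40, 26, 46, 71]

21.3987

Step 1: Compute the mean: 41.6923
Step 2: Sum of squared deviations from the mean: 5952.7692
Step 3: Population variance = 5952.7692 / 13 = 457.9053
Step 4: Standard deviation = sqrt(457.9053) = 21.3987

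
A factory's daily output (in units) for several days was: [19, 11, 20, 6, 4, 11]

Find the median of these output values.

11

Step 1: Sort the data in ascending order: [4, 6, 11, 11, 19, 20]
Step 2: The number of values is n = 6.
Step 3: Since n is even, the median is the average of positions 3 and 4:
  Median = (11 + 11) / 2 = 11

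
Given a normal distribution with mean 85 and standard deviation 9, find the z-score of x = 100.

1.6667

Step 1: Recall the z-score formula: z = (x - mu) / sigma
Step 2: Substitute values: z = (100 - 85) / 9
Step 3: z = 15 / 9 = 1.6667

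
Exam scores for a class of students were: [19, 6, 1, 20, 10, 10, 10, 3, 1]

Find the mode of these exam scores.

10

Step 1: Count the frequency of each value:
  1: appears 2 time(s)
  3: appears 1 time(s)
  6: appears 1 time(s)
  10: appears 3 time(s)
  19: appears 1 time(s)
  20: appears 1 time(s)
Step 2: The value 10 appears most frequently (3 times).
Step 3: Mode = 10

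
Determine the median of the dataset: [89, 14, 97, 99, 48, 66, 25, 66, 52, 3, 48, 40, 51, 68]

51.5

Step 1: Sort the data in ascending order: [3, 14, 25, 40, 48, 48, 51, 52, 66, 66, 68, 89, 97, 99]
Step 2: The number of values is n = 14.
Step 3: Since n is even, the median is the average of positions 7 and 8:
  Median = (51 + 52) / 2 = 51.5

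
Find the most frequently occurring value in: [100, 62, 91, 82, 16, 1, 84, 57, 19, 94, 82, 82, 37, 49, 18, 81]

82

Step 1: Count the frequency of each value:
  1: appears 1 time(s)
  16: appears 1 time(s)
  18: appears 1 time(s)
  19: appears 1 time(s)
  37: appears 1 time(s)
  49: appears 1 time(s)
  57: appears 1 time(s)
  62: appears 1 time(s)
  81: appears 1 time(s)
  82: appears 3 time(s)
  84: appears 1 time(s)
  91: appears 1 time(s)
  94: appears 1 time(s)
  100: appears 1 time(s)
Step 2: The value 82 appears most frequently (3 times).
Step 3: Mode = 82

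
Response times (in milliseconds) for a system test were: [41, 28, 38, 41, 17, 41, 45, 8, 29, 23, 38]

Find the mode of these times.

41

Step 1: Count the frequency of each value:
  8: appears 1 time(s)
  17: appears 1 time(s)
  23: appears 1 time(s)
  28: appears 1 time(s)
  29: appears 1 time(s)
  38: appears 2 time(s)
  41: appears 3 time(s)
  45: appears 1 time(s)
Step 2: The value 41 appears most frequently (3 times).
Step 3: Mode = 41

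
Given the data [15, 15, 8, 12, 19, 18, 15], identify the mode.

15

Step 1: Count the frequency of each value:
  8: appears 1 time(s)
  12: appears 1 time(s)
  15: appears 3 time(s)
  18: appears 1 time(s)
  19: appears 1 time(s)
Step 2: The value 15 appears most frequently (3 times).
Step 3: Mode = 15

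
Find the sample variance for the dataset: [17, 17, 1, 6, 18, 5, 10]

46.9524

Step 1: Compute the mean: (17 + 17 + 1 + 6 + 18 + 5 + 10) / 7 = 10.5714
Step 2: Compute squared deviations from the mean:
  (17 - 10.5714)^2 = 41.3265
  (17 - 10.5714)^2 = 41.3265
  (1 - 10.5714)^2 = 91.6122
  (6 - 10.5714)^2 = 20.898
  (18 - 10.5714)^2 = 55.1837
  (5 - 10.5714)^2 = 31.0408
  (10 - 10.5714)^2 = 0.3265
Step 3: Sum of squared deviations = 281.7143
Step 4: Sample variance = 281.7143 / 6 = 46.9524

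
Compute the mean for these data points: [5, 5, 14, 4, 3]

6.2

Step 1: Sum all values: 5 + 5 + 14 + 4 + 3 = 31
Step 2: Count the number of values: n = 5
Step 3: Mean = sum / n = 31 / 5 = 6.2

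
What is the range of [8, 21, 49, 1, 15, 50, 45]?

49

Step 1: Identify the maximum value: max = 50
Step 2: Identify the minimum value: min = 1
Step 3: Range = max - min = 50 - 1 = 49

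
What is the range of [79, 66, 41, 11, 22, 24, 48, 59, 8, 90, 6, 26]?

84

Step 1: Identify the maximum value: max = 90
Step 2: Identify the minimum value: min = 6
Step 3: Range = max - min = 90 - 6 = 84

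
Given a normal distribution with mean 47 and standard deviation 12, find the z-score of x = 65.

1.5

Step 1: Recall the z-score formula: z = (x - mu) / sigma
Step 2: Substitute values: z = (65 - 47) / 12
Step 3: z = 18 / 12 = 1.5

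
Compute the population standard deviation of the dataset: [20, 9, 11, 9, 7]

4.5782

Step 1: Compute the mean: 11.2
Step 2: Sum of squared deviations from the mean: 104.8
Step 3: Population variance = 104.8 / 5 = 20.96
Step 4: Standard deviation = sqrt(20.96) = 4.5782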